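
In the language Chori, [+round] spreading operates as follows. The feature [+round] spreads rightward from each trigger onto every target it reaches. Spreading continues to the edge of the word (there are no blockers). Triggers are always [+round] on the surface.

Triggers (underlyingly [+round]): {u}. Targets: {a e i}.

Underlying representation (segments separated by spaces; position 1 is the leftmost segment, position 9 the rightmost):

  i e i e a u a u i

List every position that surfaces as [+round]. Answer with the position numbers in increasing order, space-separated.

From /u/ at 6 rightward: 7 /a/ → [+round]; 8 /u/ is itself a trigger — this domain ends here.
From /u/ at 8 rightward: 9 /i/ → [+round]; word edge.
Targets with no active source: positions 1 2 3 4 5 stay [-round].

6 7 8 9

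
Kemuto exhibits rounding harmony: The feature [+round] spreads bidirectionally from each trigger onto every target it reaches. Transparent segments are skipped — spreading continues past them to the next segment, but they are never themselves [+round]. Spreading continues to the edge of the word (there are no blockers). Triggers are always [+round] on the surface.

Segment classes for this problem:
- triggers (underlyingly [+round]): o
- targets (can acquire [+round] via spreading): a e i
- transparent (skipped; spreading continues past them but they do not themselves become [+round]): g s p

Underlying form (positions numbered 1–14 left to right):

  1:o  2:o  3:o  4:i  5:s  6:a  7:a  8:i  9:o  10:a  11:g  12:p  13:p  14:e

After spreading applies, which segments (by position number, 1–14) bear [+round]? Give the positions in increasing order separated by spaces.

1 2 3 4 6 7 8 9 10 14

From /o/ at 1 rightward: 2 /o/ is itself a trigger — this domain ends here.
From /o/ at 1 leftward: word edge.
From /o/ at 2 rightward: 3 /o/ is itself a trigger — this domain ends here.
From /o/ at 2 leftward: 1 /o/ is itself a trigger — this domain ends here.
From /o/ at 3 rightward: 4 /i/ → [+round]; 5 /s/ transparent; 6 /a/ → [+round]; 7 /a/ → [+round]; 8 /i/ → [+round]; 9 /o/ is itself a trigger — this domain ends here.
From /o/ at 3 leftward: 2 /o/ is itself a trigger — this domain ends here.
From /o/ at 9 rightward: 10 /a/ → [+round]; 11 /g/ transparent; 12 /p/ transparent; 13 /p/ transparent; 14 /e/ → [+round]; word edge.
From /o/ at 9 leftward: 8 /i/ → [+round]; 7 /a/ → [+round]; 6 /a/ → [+round]; 5 /s/ transparent; 4 /i/ → [+round]; 3 /o/ is itself a trigger — this domain ends here.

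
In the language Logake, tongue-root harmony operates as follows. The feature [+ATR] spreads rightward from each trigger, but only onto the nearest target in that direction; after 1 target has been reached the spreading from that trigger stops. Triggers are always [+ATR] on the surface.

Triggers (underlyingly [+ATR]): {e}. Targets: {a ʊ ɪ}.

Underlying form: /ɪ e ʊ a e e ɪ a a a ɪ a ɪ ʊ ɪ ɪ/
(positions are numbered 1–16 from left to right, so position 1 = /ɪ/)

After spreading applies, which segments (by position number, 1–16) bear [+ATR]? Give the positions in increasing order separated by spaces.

2 3 5 6 7

From /e/ at 2 rightward: 3 /ʊ/ → [+ATR]; bound reached.
From /e/ at 5 rightward: 6 /e/ is itself a trigger — this domain ends here.
From /e/ at 6 rightward: 7 /ɪ/ → [+ATR]; bound reached.
Targets with no active source: positions 1 4 8 9 10 11 12 13 14 15 16 stay [-ATR].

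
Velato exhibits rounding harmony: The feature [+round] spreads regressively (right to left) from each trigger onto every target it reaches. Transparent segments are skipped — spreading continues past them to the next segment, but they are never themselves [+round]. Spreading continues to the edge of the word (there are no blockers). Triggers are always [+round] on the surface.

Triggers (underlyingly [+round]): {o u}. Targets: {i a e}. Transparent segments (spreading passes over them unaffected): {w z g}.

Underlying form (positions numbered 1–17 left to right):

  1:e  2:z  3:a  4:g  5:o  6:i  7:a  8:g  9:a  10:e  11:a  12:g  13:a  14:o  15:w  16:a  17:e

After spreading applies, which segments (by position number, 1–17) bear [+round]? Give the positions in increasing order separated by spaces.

1 3 5 6 7 9 10 11 13 14

From /o/ at 5 leftward: 4 /g/ transparent; 3 /a/ → [+round]; 2 /z/ transparent; 1 /e/ → [+round]; word edge.
From /o/ at 14 leftward: 13 /a/ → [+round]; 12 /g/ transparent; 11 /a/ → [+round]; 10 /e/ → [+round]; 9 /a/ → [+round]; 8 /g/ transparent; 7 /a/ → [+round]; 6 /i/ → [+round]; 5 /o/ is itself a trigger — this domain ends here.
Targets with no active source: positions 16 17 stay [-round].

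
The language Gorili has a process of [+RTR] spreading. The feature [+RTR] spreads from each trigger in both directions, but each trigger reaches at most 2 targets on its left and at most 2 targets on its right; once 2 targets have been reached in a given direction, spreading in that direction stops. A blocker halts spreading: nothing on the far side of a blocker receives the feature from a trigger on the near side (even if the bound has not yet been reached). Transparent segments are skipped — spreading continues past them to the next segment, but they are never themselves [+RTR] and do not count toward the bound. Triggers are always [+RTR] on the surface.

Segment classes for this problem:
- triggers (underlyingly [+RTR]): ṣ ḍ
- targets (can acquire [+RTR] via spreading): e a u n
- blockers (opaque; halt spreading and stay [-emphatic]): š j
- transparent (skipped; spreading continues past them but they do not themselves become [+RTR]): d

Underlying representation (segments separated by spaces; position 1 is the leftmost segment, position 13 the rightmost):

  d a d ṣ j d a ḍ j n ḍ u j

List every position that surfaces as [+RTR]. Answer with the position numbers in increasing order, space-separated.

2 4 7 8 10 11 12

From /ṣ/ at 4 rightward: 5 /j/ blocks.
From /ṣ/ at 4 leftward: 3 /d/ transparent; 2 /a/ → [+RTR]; 1 /d/ transparent; word edge.
From /ḍ/ at 8 rightward: 9 /j/ blocks.
From /ḍ/ at 8 leftward: 7 /a/ → [+RTR]; 6 /d/ transparent; 5 /j/ blocks.
From /ḍ/ at 11 rightward: 12 /u/ → [+RTR]; 13 /j/ blocks.
From /ḍ/ at 11 leftward: 10 /n/ → [+RTR]; 9 /j/ blocks.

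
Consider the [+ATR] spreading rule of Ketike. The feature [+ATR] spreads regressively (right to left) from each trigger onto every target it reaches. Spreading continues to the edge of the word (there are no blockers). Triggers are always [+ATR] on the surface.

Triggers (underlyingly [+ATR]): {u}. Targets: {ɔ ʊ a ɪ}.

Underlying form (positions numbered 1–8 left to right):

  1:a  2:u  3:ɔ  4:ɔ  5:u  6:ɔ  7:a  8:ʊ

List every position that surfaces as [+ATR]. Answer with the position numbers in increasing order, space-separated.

From /u/ at 2 leftward: 1 /a/ → [+ATR]; word edge.
From /u/ at 5 leftward: 4 /ɔ/ → [+ATR]; 3 /ɔ/ → [+ATR]; 2 /u/ is itself a trigger — this domain ends here.
Targets with no active source: positions 6 7 8 stay [-ATR].

1 2 3 4 5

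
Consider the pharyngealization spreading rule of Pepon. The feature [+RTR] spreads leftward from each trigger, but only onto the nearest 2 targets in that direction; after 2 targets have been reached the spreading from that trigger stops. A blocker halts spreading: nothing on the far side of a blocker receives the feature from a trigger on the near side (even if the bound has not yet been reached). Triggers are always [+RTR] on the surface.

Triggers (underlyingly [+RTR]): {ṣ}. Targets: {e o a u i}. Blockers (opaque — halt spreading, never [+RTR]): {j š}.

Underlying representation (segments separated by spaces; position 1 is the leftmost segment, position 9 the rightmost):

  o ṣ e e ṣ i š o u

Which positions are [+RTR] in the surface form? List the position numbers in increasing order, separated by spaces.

From /ṣ/ at 2 leftward: 1 /o/ → [+RTR]; word edge.
From /ṣ/ at 5 leftward: 4 /e/ → [+RTR]; 3 /e/ → [+RTR]; bound reached.
Targets with no active source: positions 6 8 9 stay [-emphatic].

1 2 3 4 5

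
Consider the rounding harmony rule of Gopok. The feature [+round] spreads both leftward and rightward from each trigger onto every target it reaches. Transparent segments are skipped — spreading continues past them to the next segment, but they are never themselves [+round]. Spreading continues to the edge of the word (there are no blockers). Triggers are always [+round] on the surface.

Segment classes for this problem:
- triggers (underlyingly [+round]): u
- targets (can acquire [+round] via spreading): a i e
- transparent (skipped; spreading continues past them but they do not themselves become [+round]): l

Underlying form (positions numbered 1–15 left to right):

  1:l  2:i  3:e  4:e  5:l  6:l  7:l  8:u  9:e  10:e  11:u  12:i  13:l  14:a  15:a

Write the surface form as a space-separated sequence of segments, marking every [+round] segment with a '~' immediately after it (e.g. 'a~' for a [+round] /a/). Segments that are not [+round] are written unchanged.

From /u/ at 8 rightward: 9 /e/ → [+round]; 10 /e/ → [+round]; 11 /u/ is itself a trigger — this domain ends here.
From /u/ at 8 leftward: 7 /l/ transparent; 6 /l/ transparent; 5 /l/ transparent; 4 /e/ → [+round]; 3 /e/ → [+round]; 2 /i/ → [+round]; 1 /l/ transparent; word edge.
From /u/ at 11 rightward: 12 /i/ → [+round]; 13 /l/ transparent; 14 /a/ → [+round]; 15 /a/ → [+round]; word edge.
From /u/ at 11 leftward: 10 /e/ → [+round]; 9 /e/ → [+round]; 8 /u/ is itself a trigger — this domain ends here.
[+round] positions on the surface: 2 3 4 8 9 10 11 12 14 15.

l i~ e~ e~ l l l u~ e~ e~ u~ i~ l a~ a~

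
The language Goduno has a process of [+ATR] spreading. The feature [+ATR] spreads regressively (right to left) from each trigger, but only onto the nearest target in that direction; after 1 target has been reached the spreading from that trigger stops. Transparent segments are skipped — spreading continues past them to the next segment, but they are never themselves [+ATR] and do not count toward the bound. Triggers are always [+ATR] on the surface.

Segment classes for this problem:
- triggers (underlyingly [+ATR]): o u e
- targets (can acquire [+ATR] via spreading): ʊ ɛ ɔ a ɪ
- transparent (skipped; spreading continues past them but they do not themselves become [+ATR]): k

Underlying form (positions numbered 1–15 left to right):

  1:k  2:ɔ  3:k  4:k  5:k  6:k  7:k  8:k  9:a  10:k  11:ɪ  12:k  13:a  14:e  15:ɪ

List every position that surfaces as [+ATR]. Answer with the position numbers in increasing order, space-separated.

From /e/ at 14 leftward: 13 /a/ → [+ATR]; bound reached.
Targets with no active source: positions 2 9 11 15 stay [-ATR].

13 14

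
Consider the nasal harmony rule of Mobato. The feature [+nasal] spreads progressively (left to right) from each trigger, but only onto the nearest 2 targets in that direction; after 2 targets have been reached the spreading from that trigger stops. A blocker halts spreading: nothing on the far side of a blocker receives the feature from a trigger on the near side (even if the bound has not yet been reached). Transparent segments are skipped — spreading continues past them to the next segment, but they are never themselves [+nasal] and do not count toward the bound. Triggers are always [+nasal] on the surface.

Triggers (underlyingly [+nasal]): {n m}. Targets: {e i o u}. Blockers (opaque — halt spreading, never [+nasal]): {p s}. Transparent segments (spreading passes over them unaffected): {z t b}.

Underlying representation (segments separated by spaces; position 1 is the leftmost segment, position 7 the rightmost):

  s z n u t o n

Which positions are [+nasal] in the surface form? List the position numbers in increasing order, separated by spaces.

3 4 6 7

From /n/ at 3 rightward: 4 /u/ → [+nasal]; 5 /t/ transparent; 6 /o/ → [+nasal]; bound reached.
From /n/ at 7 rightward: word edge.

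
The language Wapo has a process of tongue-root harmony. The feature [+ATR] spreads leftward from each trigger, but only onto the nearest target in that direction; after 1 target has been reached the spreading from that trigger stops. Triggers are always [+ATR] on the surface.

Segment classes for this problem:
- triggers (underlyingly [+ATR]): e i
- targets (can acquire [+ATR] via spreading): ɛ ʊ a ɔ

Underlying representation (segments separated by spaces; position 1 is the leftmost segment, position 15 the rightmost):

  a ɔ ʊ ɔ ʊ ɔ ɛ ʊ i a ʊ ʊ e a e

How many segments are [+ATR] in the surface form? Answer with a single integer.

From /i/ at 9 leftward: 8 /ʊ/ → [+ATR]; bound reached.
From /e/ at 13 leftward: 12 /ʊ/ → [+ATR]; bound reached.
From /e/ at 15 leftward: 14 /a/ → [+ATR]; bound reached.
Targets with no active source: positions 1 2 3 4 5 6 7 10 11 stay [-ATR].
[+ATR] positions on the surface: 8 9 12 13 14 15.

6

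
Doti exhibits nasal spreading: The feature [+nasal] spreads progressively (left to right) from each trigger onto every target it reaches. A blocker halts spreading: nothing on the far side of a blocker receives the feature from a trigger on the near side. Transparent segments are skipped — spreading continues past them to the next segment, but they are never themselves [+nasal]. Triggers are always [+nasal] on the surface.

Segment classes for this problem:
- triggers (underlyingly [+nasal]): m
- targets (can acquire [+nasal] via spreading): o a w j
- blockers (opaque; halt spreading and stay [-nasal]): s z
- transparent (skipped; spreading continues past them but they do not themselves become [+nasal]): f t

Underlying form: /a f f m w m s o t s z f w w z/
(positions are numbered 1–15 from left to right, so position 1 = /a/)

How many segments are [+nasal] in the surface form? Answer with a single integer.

From /m/ at 4 rightward: 5 /w/ → [+nasal]; 6 /m/ is itself a trigger — this domain ends here.
From /m/ at 6 rightward: 7 /s/ blocks.
Targets with no active source: positions 1 8 13 14 stay [-nasal].
[+nasal] positions on the surface: 4 5 6.

3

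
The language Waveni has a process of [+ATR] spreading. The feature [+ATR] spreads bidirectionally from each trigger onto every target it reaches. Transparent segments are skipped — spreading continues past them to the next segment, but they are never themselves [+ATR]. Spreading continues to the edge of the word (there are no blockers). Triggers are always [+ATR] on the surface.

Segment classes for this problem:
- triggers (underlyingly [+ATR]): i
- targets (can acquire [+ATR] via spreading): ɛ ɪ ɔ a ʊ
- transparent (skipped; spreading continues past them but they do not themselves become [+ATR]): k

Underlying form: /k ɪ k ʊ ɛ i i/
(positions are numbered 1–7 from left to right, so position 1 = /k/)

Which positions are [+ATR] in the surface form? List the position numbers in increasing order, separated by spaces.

2 4 5 6 7

From /i/ at 6 rightward: 7 /i/ is itself a trigger — this domain ends here.
From /i/ at 6 leftward: 5 /ɛ/ → [+ATR]; 4 /ʊ/ → [+ATR]; 3 /k/ transparent; 2 /ɪ/ → [+ATR]; 1 /k/ transparent; word edge.
From /i/ at 7 rightward: word edge.
From /i/ at 7 leftward: 6 /i/ is itself a trigger — this domain ends here.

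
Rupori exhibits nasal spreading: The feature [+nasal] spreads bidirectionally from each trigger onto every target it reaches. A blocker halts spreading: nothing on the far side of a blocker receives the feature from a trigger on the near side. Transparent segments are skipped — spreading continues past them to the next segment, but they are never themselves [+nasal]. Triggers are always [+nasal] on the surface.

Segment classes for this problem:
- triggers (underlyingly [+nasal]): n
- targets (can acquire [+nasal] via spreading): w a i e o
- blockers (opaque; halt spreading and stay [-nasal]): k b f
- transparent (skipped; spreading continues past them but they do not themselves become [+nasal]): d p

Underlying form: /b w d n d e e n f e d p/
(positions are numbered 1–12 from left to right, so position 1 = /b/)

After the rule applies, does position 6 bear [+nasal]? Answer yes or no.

yes

From /n/ at 4 rightward: 5 /d/ transparent; 6 /e/ → [+nasal]; 7 /e/ → [+nasal]; 8 /n/ is itself a trigger — this domain ends here.
From /n/ at 4 leftward: 3 /d/ transparent; 2 /w/ → [+nasal]; 1 /b/ blocks.
From /n/ at 8 rightward: 9 /f/ blocks.
From /n/ at 8 leftward: 7 /e/ → [+nasal]; 6 /e/ → [+nasal]; 5 /d/ transparent; 4 /n/ is itself a trigger — this domain ends here.
Target with no active source: position 10 stays [-nasal].
[+nasal] positions on the surface: 2 4 6 7 8.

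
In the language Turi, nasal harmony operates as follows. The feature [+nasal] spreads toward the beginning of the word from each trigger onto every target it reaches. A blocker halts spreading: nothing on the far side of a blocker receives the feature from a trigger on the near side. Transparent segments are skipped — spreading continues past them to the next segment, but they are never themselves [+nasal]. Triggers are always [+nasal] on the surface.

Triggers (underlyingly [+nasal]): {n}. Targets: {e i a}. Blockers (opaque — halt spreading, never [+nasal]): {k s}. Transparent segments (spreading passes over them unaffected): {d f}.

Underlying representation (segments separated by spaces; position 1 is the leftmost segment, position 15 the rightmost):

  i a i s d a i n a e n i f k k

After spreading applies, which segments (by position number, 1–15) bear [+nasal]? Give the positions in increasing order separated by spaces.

From /n/ at 8 leftward: 7 /i/ → [+nasal]; 6 /a/ → [+nasal]; 5 /d/ transparent; 4 /s/ blocks.
From /n/ at 11 leftward: 10 /e/ → [+nasal]; 9 /a/ → [+nasal]; 8 /n/ is itself a trigger — this domain ends here.
Targets with no active source: positions 1 2 3 12 stay [-nasal].

6 7 8 9 10 11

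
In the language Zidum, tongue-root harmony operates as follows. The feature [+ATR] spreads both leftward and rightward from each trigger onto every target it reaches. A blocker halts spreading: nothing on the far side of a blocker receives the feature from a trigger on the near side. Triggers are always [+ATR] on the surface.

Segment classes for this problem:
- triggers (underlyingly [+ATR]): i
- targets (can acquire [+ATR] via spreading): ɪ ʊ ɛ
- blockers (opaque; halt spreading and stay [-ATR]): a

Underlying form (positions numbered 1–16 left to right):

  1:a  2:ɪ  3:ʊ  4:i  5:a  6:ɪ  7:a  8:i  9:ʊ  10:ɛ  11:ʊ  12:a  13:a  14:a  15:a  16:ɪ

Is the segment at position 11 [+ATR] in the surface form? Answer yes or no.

yes

From /i/ at 4 rightward: 5 /a/ blocks.
From /i/ at 4 leftward: 3 /ʊ/ → [+ATR]; 2 /ɪ/ → [+ATR]; 1 /a/ blocks.
From /i/ at 8 rightward: 9 /ʊ/ → [+ATR]; 10 /ɛ/ → [+ATR]; 11 /ʊ/ → [+ATR]; 12 /a/ blocks.
From /i/ at 8 leftward: 7 /a/ blocks.
Targets with no active source: positions 6 16 stay [-ATR].
[+ATR] positions on the surface: 2 3 4 8 9 10 11.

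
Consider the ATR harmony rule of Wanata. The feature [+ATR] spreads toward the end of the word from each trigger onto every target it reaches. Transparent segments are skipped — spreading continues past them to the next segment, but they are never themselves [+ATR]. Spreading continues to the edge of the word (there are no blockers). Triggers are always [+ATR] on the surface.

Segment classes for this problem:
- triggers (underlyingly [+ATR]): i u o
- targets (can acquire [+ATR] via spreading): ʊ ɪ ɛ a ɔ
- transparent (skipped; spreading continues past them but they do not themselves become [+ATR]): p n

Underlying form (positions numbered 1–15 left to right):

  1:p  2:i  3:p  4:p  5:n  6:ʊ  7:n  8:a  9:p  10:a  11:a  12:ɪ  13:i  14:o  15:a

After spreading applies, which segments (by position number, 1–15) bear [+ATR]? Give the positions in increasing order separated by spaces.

2 6 8 10 11 12 13 14 15

From /i/ at 2 rightward: 3 /p/ transparent; 4 /p/ transparent; 5 /n/ transparent; 6 /ʊ/ → [+ATR]; 7 /n/ transparent; 8 /a/ → [+ATR]; 9 /p/ transparent; 10 /a/ → [+ATR]; 11 /a/ → [+ATR]; 12 /ɪ/ → [+ATR]; 13 /i/ is itself a trigger — this domain ends here.
From /i/ at 13 rightward: 14 /o/ is itself a trigger — this domain ends here.
From /o/ at 14 rightward: 15 /a/ → [+ATR]; word edge.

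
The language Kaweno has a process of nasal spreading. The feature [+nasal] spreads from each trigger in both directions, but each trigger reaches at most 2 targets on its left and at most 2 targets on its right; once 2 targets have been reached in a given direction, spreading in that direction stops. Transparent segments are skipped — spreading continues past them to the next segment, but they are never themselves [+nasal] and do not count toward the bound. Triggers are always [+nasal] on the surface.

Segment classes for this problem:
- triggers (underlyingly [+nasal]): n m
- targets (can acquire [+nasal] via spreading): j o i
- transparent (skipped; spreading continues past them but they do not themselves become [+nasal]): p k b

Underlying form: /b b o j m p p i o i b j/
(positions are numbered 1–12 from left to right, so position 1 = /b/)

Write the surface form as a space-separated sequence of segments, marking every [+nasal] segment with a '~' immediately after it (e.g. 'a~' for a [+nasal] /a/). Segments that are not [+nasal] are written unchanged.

From /m/ at 5 rightward: 6 /p/ transparent; 7 /p/ transparent; 8 /i/ → [+nasal]; 9 /o/ → [+nasal]; bound reached.
From /m/ at 5 leftward: 4 /j/ → [+nasal]; 3 /o/ → [+nasal]; bound reached.
Targets with no active source: positions 10 12 stay [-nasal].
[+nasal] positions on the surface: 3 4 5 8 9.

b b o~ j~ m~ p p i~ o~ i b j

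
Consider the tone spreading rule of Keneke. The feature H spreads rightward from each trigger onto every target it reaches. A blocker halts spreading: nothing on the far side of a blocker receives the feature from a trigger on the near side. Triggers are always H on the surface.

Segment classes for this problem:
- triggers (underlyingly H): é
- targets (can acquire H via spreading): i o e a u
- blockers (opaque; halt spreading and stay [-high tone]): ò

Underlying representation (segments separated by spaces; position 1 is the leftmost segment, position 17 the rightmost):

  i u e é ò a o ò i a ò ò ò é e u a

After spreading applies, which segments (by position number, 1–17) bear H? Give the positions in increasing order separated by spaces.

4 14 15 16 17

From /é/ at 4 rightward: 5 /ò/ blocks.
From /é/ at 14 rightward: 15 /e/ → H; 16 /u/ → H; 17 /a/ → H; word edge.
Targets with no active source: positions 1 2 3 6 7 9 10 stay [-high tone].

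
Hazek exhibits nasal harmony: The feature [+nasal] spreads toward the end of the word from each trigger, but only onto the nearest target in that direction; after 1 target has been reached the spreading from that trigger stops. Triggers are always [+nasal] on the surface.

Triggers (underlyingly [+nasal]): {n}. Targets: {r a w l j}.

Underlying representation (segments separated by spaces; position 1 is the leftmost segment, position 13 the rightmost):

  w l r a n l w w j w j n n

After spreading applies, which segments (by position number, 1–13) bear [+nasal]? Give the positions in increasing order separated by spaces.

From /n/ at 5 rightward: 6 /l/ → [+nasal]; bound reached.
From /n/ at 12 rightward: 13 /n/ is itself a trigger — this domain ends here.
From /n/ at 13 rightward: word edge.
Targets with no active source: positions 1 2 3 4 7 8 9 10 11 stay [-nasal].

5 6 12 13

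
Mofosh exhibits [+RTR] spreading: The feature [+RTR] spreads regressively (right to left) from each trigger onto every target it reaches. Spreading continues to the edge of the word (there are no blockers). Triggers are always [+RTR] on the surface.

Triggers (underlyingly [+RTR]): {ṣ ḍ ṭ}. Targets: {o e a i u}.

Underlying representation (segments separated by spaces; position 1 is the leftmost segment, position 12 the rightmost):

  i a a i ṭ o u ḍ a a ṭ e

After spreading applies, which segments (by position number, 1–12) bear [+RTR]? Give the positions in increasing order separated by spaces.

1 2 3 4 5 6 7 8 9 10 11

From /ṭ/ at 5 leftward: 4 /i/ → [+RTR]; 3 /a/ → [+RTR]; 2 /a/ → [+RTR]; 1 /i/ → [+RTR]; word edge.
From /ḍ/ at 8 leftward: 7 /u/ → [+RTR]; 6 /o/ → [+RTR]; 5 /ṭ/ is itself a trigger — this domain ends here.
From /ṭ/ at 11 leftward: 10 /a/ → [+RTR]; 9 /a/ → [+RTR]; 8 /ḍ/ is itself a trigger — this domain ends here.
Target with no active source: position 12 stays [-emphatic].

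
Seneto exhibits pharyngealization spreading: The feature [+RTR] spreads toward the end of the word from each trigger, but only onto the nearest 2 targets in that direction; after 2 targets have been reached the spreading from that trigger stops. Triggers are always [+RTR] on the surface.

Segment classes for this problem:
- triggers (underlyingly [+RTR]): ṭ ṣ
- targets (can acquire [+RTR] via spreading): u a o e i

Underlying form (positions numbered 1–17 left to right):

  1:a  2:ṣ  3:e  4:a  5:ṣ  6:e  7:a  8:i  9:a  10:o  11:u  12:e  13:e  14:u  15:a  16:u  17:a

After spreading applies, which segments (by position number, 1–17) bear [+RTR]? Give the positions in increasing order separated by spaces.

From /ṣ/ at 2 rightward: 3 /e/ → [+RTR]; 4 /a/ → [+RTR]; bound reached.
From /ṣ/ at 5 rightward: 6 /e/ → [+RTR]; 7 /a/ → [+RTR]; bound reached.
Targets with no active source: positions 1 8 9 10 11 12 13 14 15 16 17 stay [-emphatic].

2 3 4 5 6 7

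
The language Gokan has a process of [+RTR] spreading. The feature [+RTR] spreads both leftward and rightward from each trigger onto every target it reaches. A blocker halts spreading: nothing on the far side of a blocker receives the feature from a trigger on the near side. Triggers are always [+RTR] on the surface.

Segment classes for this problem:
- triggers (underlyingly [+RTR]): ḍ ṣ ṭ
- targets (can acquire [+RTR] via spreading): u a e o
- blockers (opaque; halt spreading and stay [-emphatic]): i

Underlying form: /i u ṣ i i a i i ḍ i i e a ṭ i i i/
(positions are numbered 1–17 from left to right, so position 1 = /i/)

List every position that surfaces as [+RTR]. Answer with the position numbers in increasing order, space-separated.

2 3 9 12 13 14

From /ṣ/ at 3 rightward: 4 /i/ blocks.
From /ṣ/ at 3 leftward: 2 /u/ → [+RTR]; 1 /i/ blocks.
From /ḍ/ at 9 rightward: 10 /i/ blocks.
From /ḍ/ at 9 leftward: 8 /i/ blocks.
From /ṭ/ at 14 rightward: 15 /i/ blocks.
From /ṭ/ at 14 leftward: 13 /a/ → [+RTR]; 12 /e/ → [+RTR]; 11 /i/ blocks.
Target with no active source: position 6 stays [-emphatic].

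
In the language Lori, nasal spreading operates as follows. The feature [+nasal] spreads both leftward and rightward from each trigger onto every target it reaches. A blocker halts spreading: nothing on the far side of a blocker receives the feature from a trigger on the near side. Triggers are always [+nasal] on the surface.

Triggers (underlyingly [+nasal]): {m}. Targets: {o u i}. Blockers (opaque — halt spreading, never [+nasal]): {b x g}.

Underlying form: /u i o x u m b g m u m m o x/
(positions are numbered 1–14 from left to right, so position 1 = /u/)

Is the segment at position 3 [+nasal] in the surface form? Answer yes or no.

From /m/ at 6 rightward: 7 /b/ blocks.
From /m/ at 6 leftward: 5 /u/ → [+nasal]; 4 /x/ blocks.
From /m/ at 9 rightward: 10 /u/ → [+nasal]; 11 /m/ is itself a trigger — this domain ends here.
From /m/ at 9 leftward: 8 /g/ blocks.
From /m/ at 11 rightward: 12 /m/ is itself a trigger — this domain ends here.
From /m/ at 11 leftward: 10 /u/ → [+nasal]; 9 /m/ is itself a trigger — this domain ends here.
From /m/ at 12 rightward: 13 /o/ → [+nasal]; 14 /x/ blocks.
From /m/ at 12 leftward: 11 /m/ is itself a trigger — this domain ends here.
Targets with no active source: positions 1 2 3 stay [-nasal].
[+nasal] positions on the surface: 5 6 9 10 11 12 13.

no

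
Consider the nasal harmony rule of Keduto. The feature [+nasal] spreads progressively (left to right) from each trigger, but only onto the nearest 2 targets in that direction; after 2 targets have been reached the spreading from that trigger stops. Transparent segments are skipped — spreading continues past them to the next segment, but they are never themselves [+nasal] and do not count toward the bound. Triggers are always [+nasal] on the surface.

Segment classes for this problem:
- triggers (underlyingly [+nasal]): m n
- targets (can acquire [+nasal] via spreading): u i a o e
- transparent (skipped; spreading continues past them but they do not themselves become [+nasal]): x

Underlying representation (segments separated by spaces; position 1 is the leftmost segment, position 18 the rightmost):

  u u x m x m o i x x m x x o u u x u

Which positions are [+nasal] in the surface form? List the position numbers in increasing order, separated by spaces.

From /m/ at 4 rightward: 5 /x/ transparent; 6 /m/ is itself a trigger — this domain ends here.
From /m/ at 6 rightward: 7 /o/ → [+nasal]; 8 /i/ → [+nasal]; bound reached.
From /m/ at 11 rightward: 12 /x/ transparent; 13 /x/ transparent; 14 /o/ → [+nasal]; 15 /u/ → [+nasal]; bound reached.
Targets with no active source: positions 1 2 16 18 stay [-nasal].

4 6 7 8 11 14 15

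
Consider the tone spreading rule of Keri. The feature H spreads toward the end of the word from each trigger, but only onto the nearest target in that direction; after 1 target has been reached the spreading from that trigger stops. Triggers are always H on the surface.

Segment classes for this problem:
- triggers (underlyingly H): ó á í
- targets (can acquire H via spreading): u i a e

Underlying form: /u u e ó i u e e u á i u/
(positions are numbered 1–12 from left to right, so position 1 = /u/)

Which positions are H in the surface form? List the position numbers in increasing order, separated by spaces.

4 5 10 11

From /ó/ at 4 rightward: 5 /i/ → H; bound reached.
From /á/ at 10 rightward: 11 /i/ → H; bound reached.
Targets with no active source: positions 1 2 3 6 7 8 9 12 stay [-high tone].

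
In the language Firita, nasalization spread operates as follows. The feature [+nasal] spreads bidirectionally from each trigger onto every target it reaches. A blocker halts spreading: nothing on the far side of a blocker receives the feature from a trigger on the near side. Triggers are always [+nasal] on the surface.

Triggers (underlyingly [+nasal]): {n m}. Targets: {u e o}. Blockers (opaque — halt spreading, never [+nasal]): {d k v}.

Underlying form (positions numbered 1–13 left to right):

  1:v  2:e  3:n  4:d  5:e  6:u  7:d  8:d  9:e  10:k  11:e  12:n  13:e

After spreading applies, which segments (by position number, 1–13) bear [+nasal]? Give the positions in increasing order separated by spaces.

From /n/ at 3 rightward: 4 /d/ blocks.
From /n/ at 3 leftward: 2 /e/ → [+nasal]; 1 /v/ blocks.
From /n/ at 12 rightward: 13 /e/ → [+nasal]; word edge.
From /n/ at 12 leftward: 11 /e/ → [+nasal]; 10 /k/ blocks.
Targets with no active source: positions 5 6 9 stay [-nasal].

2 3 11 12 13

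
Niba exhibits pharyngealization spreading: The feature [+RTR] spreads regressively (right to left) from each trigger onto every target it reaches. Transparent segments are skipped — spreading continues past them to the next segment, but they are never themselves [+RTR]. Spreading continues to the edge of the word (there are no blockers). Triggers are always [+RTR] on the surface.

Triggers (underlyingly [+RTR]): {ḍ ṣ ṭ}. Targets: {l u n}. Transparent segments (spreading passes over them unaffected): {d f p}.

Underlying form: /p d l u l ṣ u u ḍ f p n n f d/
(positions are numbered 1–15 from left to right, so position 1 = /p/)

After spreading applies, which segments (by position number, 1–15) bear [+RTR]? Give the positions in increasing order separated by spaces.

From /ṣ/ at 6 leftward: 5 /l/ → [+RTR]; 4 /u/ → [+RTR]; 3 /l/ → [+RTR]; 2 /d/ transparent; 1 /p/ transparent; word edge.
From /ḍ/ at 9 leftward: 8 /u/ → [+RTR]; 7 /u/ → [+RTR]; 6 /ṣ/ is itself a trigger — this domain ends here.
Targets with no active source: positions 12 13 stay [-emphatic].

3 4 5 6 7 8 9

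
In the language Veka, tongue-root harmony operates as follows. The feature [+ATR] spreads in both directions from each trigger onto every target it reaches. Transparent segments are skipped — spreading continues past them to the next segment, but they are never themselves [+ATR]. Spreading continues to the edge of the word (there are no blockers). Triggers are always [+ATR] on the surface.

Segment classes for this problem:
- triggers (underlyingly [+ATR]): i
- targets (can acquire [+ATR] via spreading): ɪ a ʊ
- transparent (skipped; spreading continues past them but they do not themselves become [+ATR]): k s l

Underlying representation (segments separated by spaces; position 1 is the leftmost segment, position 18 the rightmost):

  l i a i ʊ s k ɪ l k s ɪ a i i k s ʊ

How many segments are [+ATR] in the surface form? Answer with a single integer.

10

From /i/ at 2 rightward: 3 /a/ → [+ATR]; 4 /i/ is itself a trigger — this domain ends here.
From /i/ at 2 leftward: 1 /l/ transparent; word edge.
From /i/ at 4 rightward: 5 /ʊ/ → [+ATR]; 6 /s/ transparent; 7 /k/ transparent; 8 /ɪ/ → [+ATR]; 9 /l/ transparent; 10 /k/ transparent; 11 /s/ transparent; 12 /ɪ/ → [+ATR]; 13 /a/ → [+ATR]; 14 /i/ is itself a trigger — this domain ends here.
From /i/ at 4 leftward: 3 /a/ → [+ATR]; 2 /i/ is itself a trigger — this domain ends here.
From /i/ at 14 rightward: 15 /i/ is itself a trigger — this domain ends here.
From /i/ at 14 leftward: 13 /a/ → [+ATR]; 12 /ɪ/ → [+ATR]; 11 /s/ transparent; 10 /k/ transparent; 9 /l/ transparent; 8 /ɪ/ → [+ATR]; 7 /k/ transparent; 6 /s/ transparent; 5 /ʊ/ → [+ATR]; 4 /i/ is itself a trigger — this domain ends here.
From /i/ at 15 rightward: 16 /k/ transparent; 17 /s/ transparent; 18 /ʊ/ → [+ATR]; word edge.
From /i/ at 15 leftward: 14 /i/ is itself a trigger — this domain ends here.
[+ATR] positions on the surface: 2 3 4 5 8 12 13 14 15 18.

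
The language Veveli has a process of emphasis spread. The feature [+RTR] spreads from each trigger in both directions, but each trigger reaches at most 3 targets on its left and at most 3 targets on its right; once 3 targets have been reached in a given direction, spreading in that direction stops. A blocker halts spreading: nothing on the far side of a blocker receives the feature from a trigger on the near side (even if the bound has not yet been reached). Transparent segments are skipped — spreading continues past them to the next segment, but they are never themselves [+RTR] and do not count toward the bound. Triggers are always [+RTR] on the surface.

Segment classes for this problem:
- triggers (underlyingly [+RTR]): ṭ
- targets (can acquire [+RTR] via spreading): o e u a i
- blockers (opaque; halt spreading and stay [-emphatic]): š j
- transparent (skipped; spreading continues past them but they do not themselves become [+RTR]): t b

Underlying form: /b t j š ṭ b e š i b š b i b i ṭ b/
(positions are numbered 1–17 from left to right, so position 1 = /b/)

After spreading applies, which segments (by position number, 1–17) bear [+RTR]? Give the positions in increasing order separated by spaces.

5 7 13 15 16

From /ṭ/ at 5 rightward: 6 /b/ transparent; 7 /e/ → [+RTR]; 8 /š/ blocks.
From /ṭ/ at 5 leftward: 4 /š/ blocks.
From /ṭ/ at 16 rightward: 17 /b/ transparent; word edge.
From /ṭ/ at 16 leftward: 15 /i/ → [+RTR]; 14 /b/ transparent; 13 /i/ → [+RTR]; 12 /b/ transparent; 11 /š/ blocks.
Target with no active source: position 9 stays [-emphatic].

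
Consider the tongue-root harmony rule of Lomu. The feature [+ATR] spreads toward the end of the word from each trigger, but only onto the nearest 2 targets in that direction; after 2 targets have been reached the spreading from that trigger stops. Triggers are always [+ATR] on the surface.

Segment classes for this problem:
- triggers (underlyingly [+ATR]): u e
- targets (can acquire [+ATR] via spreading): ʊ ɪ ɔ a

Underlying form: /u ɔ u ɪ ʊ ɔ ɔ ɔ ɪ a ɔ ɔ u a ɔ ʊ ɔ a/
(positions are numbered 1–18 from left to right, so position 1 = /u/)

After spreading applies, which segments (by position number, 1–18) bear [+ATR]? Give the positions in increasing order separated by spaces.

1 2 3 4 5 13 14 15

From /u/ at 1 rightward: 2 /ɔ/ → [+ATR]; 3 /u/ is itself a trigger — this domain ends here.
From /u/ at 3 rightward: 4 /ɪ/ → [+ATR]; 5 /ʊ/ → [+ATR]; bound reached.
From /u/ at 13 rightward: 14 /a/ → [+ATR]; 15 /ɔ/ → [+ATR]; bound reached.
Targets with no active source: positions 6 7 8 9 10 11 12 16 17 18 stay [-ATR].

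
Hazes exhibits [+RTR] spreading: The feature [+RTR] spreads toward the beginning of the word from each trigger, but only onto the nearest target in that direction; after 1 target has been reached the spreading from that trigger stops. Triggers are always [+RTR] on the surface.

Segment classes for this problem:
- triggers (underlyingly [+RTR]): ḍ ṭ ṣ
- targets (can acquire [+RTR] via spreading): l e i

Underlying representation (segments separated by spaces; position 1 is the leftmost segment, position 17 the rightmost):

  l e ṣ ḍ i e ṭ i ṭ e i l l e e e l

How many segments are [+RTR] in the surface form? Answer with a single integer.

7

From /ṣ/ at 3 leftward: 2 /e/ → [+RTR]; bound reached.
From /ḍ/ at 4 leftward: 3 /ṣ/ is itself a trigger — this domain ends here.
From /ṭ/ at 7 leftward: 6 /e/ → [+RTR]; bound reached.
From /ṭ/ at 9 leftward: 8 /i/ → [+RTR]; bound reached.
Targets with no active source: positions 1 5 10 11 12 13 14 15 16 17 stay [-emphatic].
[+RTR] positions on the surface: 2 3 4 6 7 8 9.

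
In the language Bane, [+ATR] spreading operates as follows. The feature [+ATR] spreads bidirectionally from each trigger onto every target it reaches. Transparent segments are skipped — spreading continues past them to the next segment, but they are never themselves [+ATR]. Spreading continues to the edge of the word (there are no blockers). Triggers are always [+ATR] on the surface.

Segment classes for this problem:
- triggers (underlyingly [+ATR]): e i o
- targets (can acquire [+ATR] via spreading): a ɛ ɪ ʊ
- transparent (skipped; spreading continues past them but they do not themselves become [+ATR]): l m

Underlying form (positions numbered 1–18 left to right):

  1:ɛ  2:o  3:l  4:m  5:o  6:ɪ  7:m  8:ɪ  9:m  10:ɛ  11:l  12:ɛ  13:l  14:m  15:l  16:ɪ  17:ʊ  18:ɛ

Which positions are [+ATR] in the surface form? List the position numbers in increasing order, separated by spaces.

From /o/ at 2 rightward: 3 /l/ transparent; 4 /m/ transparent; 5 /o/ is itself a trigger — this domain ends here.
From /o/ at 2 leftward: 1 /ɛ/ → [+ATR]; word edge.
From /o/ at 5 rightward: 6 /ɪ/ → [+ATR]; 7 /m/ transparent; 8 /ɪ/ → [+ATR]; 9 /m/ transparent; 10 /ɛ/ → [+ATR]; 11 /l/ transparent; 12 /ɛ/ → [+ATR]; 13 /l/ transparent; 14 /m/ transparent; 15 /l/ transparent; 16 /ɪ/ → [+ATR]; 17 /ʊ/ → [+ATR]; 18 /ɛ/ → [+ATR]; word edge.
From /o/ at 5 leftward: 4 /m/ transparent; 3 /l/ transparent; 2 /o/ is itself a trigger — this domain ends here.

1 2 5 6 8 10 12 16 17 18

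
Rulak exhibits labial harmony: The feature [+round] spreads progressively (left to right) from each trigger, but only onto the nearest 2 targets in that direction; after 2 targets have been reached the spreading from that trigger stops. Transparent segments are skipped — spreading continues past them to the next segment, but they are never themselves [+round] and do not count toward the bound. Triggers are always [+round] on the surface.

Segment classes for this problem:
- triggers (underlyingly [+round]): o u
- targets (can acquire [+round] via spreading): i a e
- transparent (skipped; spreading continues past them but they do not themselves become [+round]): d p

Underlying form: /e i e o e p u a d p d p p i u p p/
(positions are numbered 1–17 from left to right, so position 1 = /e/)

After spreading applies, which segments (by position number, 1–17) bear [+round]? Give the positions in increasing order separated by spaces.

4 5 7 8 14 15

From /o/ at 4 rightward: 5 /e/ → [+round]; 6 /p/ transparent; 7 /u/ is itself a trigger — this domain ends here.
From /u/ at 7 rightward: 8 /a/ → [+round]; 9 /d/ transparent; 10 /p/ transparent; 11 /d/ transparent; 12 /p/ transparent; 13 /p/ transparent; 14 /i/ → [+round]; bound reached.
From /u/ at 15 rightward: 16 /p/ transparent; 17 /p/ transparent; word edge.
Targets with no active source: positions 1 2 3 stay [-round].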